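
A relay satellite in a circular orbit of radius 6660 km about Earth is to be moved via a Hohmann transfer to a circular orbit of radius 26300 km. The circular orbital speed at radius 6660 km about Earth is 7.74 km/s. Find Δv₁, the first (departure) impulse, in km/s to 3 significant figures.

Δv₁ = 2.04 km/s

From the circular-orbit relation v² = μ/r at r = 6660 km: μ = v²r = (7.74)² × 6660 = 3.98985×10^5 km³/s².
The Hohmann ellipse has a_t = (r₁ + r₂)/2 = 16480 km.
On the circular orbit at r = 6660 km, v_c = √(μ/r) = 7.740 km/s.
Transfer-orbit speed at the same r (vis-viva, a = a_t): v_t = √[μ(2/r − 1/a_t)] = 9.778 km/s.
Δv₁ = |v_t − v_c| = |9.778 − 7.740| = 2.038 km/s.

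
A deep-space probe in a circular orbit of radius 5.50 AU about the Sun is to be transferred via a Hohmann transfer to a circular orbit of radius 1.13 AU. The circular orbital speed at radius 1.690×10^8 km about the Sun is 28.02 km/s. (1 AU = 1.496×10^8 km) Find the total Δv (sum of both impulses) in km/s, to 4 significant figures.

From the circular-orbit relation v² = μ/r at r = 1.690×10^8 km: μ = v²r = (28.02)² × 1.690×10^8 = 1.32685×10^11 km³/s².
In km: r₁ = 5.50 × 1.496×10^8 = 8.228×10^8 km; r₂ = 1.13 × 1.496×10^8 = 1.69048×10^8 km.
Transfer-ellipse semi-major axis a_t = (r₁ + r₂)/2 = (8.228×10^8 + 1.69048×10^8)/2 = 4.95924×10^8 km.
At r₁ the circular-orbit speed is v₁ = √(μ/r₁) = 12.699 km/s.
Transfer-orbit speed at r₁ (v² = μ(2/r − 1/a)): v_a = √[μ(2/r₁ − 1/a_t)] = 7.4142 km/s.
First burn Δv₁ = |v_a − v₁| = 5.285 km/s.
Circular speed at r₂: v₂ = √(μ/r₂) = 28.016 km/s.
Transfer-orbit speed at r₂: v_p = √[μ(2/r₂ − 1/a_t)] = 36.087 km/s.
Second burn Δv₂ = |v₂ − v_p| = 8.071 km/s.
Δv = Δv₁ + Δv₂ = 5.285 + 8.071 = 13.36 km/s.

Δv = 13.36 km/s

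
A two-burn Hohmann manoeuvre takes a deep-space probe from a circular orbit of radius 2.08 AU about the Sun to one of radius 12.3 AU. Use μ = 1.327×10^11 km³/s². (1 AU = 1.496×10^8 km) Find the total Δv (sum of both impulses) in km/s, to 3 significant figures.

Δv = 10.3 km/s

In km: r₁ = 2.08 × 1.496×10^8 = 3.11168×10^8 km; r₂ = 12.3 × 1.496×10^8 = 1.84008×10^9 km.
Transfer-ellipse semi-major axis a_t = (r₁ + r₂)/2 = (3.11168×10^8 + 1.84008×10^9)/2 = 1.075624×10^9 km.
At r₁ the circular-orbit speed is v₁ = √(μ/r₁) = 20.651 km/s.
On the transfer ellipse at r₁, vis-viva gives v_p = √[μ(2/r₁ − 1/a_t)] = 27.010 km/s.
First burn Δv₁ = |v_p − v₁| = 6.359 km/s.
At r₂, v₂ = √(μ/r₂) = 8.49214 km/s.
Transfer-orbit speed at r₂: v_a = √[μ(2/r₂ − 1/a_t)] = 4.56756 km/s.
Second burn Δv₂ = |v₂ − v_a| = 3.925 km/s.
Δv = Δv₁ + Δv₂ = 6.359 + 3.925 = 10.28 km/s.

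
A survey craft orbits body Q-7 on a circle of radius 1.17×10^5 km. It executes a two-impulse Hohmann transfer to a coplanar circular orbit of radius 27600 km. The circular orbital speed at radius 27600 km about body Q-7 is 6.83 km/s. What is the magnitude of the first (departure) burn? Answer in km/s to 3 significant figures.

Δv₁ = 1.27 km/s

From the circular-orbit relation v² = μ/r at r = 27600 km: μ = v²r = (6.83)² × 27600 = 1.28751×10^6 km³/s².
The Hohmann ellipse has a_t = (r₁ + r₂)/2 = 72300 km.
On the circular orbit at r = 1.170×10^5 km, v_c = √(μ/r) = 3.3173 km/s.
Vis-viva on the transfer ellipse at r = 1.170×10^5 km gives v_t = √[μ(2/r − 1/a_t)] = 2.0496 km/s.
Δv₁ = |v_t − v_c| = |2.0496 − 3.3173| = 1.268 km/s.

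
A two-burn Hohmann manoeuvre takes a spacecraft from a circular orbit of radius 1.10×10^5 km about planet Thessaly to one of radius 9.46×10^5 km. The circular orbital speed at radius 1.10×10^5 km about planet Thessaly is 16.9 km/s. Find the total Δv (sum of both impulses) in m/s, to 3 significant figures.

From the circular-orbit relation v² = μ/r at r = 1.10×10^5 km: μ = v²r = (16.9)² × 1.10×10^5 = 3.14171×10^7 km³/s².
Semi-major axis of the transfer orbit: a_t = (1.100×10^5 + 9.460×10^5)/2 = 5.280×10^5 km.
Circular speed at r₁: v₁ = √(μ/r₁) = √(3.14171×10^7/1.100×10^5) = 16.9000 km/s.
On the transfer ellipse at r₁, v² = μ(2/r − 1/a) gives v_p = √[μ(2/r₁ − 1/a_t)] = 22.6212 km/s.
First burn Δv₁ = |v_p − v₁| = 5.7212 km/s.
Circular speed at r₂: v₂ = √(μ/r₂) = 5.7629 km/s.
Transfer-orbit speed at r₂: v_a = √[μ(2/r₂ − 1/a_t)] = 2.6304 km/s.
Second burn Δv₂ = |v₂ − v_a| = 3.1325 km/s.
Δv = Δv₁ + Δv₂ = 5.7212 + 3.1325 = 8.854 km/s.

Δv = 8850 m/s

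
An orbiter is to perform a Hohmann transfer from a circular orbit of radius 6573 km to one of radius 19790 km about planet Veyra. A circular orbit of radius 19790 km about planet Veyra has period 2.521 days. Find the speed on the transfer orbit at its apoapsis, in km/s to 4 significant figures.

From Kepler's third law T² = 4π²r³/μ at r = 19790 km, T = 2.521 days = 2.521 × 86400 s = 2.178144×10^5 s: μ = 4π²r³/T² = 6449.47 km³/s².
The Hohmann ellipse has a_t = (r₁ + r₂)/2 = 13181.5 km.
The apoapsis of the transfer ellipse is at r = 19790 km.
Vis-viva: v = √[μ(2/r − 1/a_t)] = √[6449.47 × (2/19790 − 1/13181.5)] = 0.4031 km/s.

v = 0.4031 km/s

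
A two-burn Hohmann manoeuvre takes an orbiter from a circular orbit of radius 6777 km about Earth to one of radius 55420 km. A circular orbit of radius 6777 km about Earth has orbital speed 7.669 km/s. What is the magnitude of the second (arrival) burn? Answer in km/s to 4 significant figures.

Δv₂ = 1.430 km/s

From the circular-orbit relation v² = μ/r at r = 6777 km: μ = v²r = (7.669)² × 6777 = 3.98580×10^5 km³/s².
Transfer-ellipse semi-major axis a_t = (r₁ + r₂)/2 = (6777 + 55420)/2 = 31098.5 km.
On the circular orbit at r = 55420 km, v_c = √(μ/r) = 2.682 km/s.
Transfer-orbit speed at the same r (vis-viva, a = a_t): v_t = √[μ(2/r − 1/a_t)] = 1.252 km/s.
Δv₂ = |v_t − v_c| = |1.252 − 2.682| = 1.430 km/s.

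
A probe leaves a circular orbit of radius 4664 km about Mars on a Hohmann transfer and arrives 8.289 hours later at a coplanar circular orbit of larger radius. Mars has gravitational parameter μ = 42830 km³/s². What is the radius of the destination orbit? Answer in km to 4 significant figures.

r₂ = 26720 km

Transfer time t = 8.289 hours = 29840.4 s, and t = π√(a_t³/μ).
So a_t = (μ t²/π²)^(1/3) = (42830 × (29840.4)² / π²)^(1/3) = 15692 km.
Since a_t = (r₁ + r₂)/2, r₂ = 2a_t − r₁ = 2×15692 − 4664 = 26720 km.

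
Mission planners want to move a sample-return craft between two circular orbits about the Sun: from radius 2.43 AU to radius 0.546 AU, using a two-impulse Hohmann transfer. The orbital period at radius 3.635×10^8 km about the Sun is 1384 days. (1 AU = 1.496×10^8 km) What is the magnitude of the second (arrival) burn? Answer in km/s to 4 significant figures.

Δv₂ = 11.20 km/s

From Kepler's third law T² = 4π²r³/μ at r = 3.635×10^8 km, T = 1384 days = 1384 × 86400 s = 1.195776×10^8 s: μ = 4π²r³/T² = 1.32609×10^11 km³/s².
In km: r₁ = 2.43 × 1.496×10^8 = 3.63528×10^8 km; r₂ = 0.546 × 1.496×10^8 = 8.16816×10^7 km.
The Hohmann ellipse has a_t = (r₁ + r₂)/2 = 2.226048×10^8 km.
On the circular orbit at r = 8.16816×10^7 km, v_c = √(μ/r) = 40.29 km/s.
Vis-viva on the transfer ellipse at r = 8.16816×10^7 km gives v_t = √[μ(2/r − 1/a_t)] = 51.49 km/s.
Δv₂ = |v_t − v_c| = |51.49 − 40.29| = 11.20 km/s.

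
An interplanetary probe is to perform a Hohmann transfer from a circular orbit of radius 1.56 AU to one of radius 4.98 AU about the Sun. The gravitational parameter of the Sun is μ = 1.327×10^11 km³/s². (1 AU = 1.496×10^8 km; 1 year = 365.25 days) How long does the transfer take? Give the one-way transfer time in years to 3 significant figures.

In km: r₁ = 1.56 × 1.496×10^8 = 2.33376×10^8 km; r₂ = 4.98 × 1.496×10^8 = 7.45008×10^8 km.
The Hohmann ellipse has a_t = (r₁ + r₂)/2 = 4.89192×10^8 km.
Half the transfer-orbit period gives t = π√(a_t³/μ) = 9.331×10^7 s.
Converting: 9.331×10^7 s ÷ 3.15576×10^7 s/year (365.25 × 86400) = 2.96 years.

t = 2.96 years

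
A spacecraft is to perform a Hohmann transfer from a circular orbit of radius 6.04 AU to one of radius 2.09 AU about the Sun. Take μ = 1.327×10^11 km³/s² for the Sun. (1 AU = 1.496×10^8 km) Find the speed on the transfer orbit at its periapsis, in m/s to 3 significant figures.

v = 25100 m/s

In km: r₁ = 6.04 × 1.496×10^8 = 9.03584×10^8 km; r₂ = 2.09 × 1.496×10^8 = 3.12664×10^8 km.
Semi-major axis of the transfer orbit: a_t = (9.03584×10^8 + 3.12664×10^8)/2 = 6.08124×10^8 km.
The periapsis of the transfer ellipse is at r = 3.12664×10^8 km.
Vis-viva: v = √[μ(2/r − 1/a_t)] = √[1.327×10^11 × (2/3.12664×10^8 − 1/6.08124×10^8)] = 25.11 km/s.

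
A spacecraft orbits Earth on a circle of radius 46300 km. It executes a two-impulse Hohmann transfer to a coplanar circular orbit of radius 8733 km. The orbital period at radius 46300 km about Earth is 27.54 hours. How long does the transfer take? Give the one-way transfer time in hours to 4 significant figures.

From Kepler's third law T² = 4π²r³/μ at r = 46300 km, T = 27.54 hours = 27.54 × 3600 s = 99144 s: μ = 4π²r³/T² = 3.98630×10^5 km³/s².
The Hohmann ellipse has a_t = (r₁ + r₂)/2 = 27516.5 km.
Half the transfer-orbit period gives t = π√(a_t³/μ) = 22712 s.
Converting: 22712 s ÷ 3600 s/hour = 6.309 hours.

t = 6.309 hours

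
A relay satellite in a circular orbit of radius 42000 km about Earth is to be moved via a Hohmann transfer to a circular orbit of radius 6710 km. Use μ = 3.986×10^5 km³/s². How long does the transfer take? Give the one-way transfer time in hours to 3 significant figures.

t = 5.25 hours

Transfer-ellipse semi-major axis a_t = (r₁ + r₂)/2 = (42000 + 6710)/2 = 24355 km.
Transfer time t = π√(a_t³/μ) = π√((24355)³ / 3.986×10^5) = 18910 s.
Converting: 18910 s ÷ 3600 s/hour = 5.25 hours.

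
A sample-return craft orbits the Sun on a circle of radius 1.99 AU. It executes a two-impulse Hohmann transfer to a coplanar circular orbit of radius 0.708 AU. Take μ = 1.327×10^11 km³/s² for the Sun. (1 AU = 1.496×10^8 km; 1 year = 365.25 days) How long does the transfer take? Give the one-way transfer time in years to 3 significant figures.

In km: r₁ = 1.99 × 1.496×10^8 = 2.97704×10^8 km; r₂ = 0.708 × 1.496×10^8 = 1.059168×10^8 km.
The Hohmann ellipse has a_t = (r₁ + r₂)/2 = 2.018104×10^8 km.
Transfer time t = π√(a_t³/μ) = π√((2.018104×10^8)³ / 1.327×10^11) = 2.472×10^7 s.
Converting: 2.472×10^7 s ÷ 3.15576×10^7 s/year (365.25 × 86400) = 0.783 years.

t = 0.783 years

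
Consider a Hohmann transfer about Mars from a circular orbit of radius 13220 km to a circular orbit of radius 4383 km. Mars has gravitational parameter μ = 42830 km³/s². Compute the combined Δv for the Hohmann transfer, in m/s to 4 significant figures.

The Hohmann ellipse has a_t = (r₁ + r₂)/2 = 8801.5 km.
At r₁ the circular-orbit speed is v₁ = √(μ/r₁) = 1.79994 km/s.
On the transfer ellipse at r₁, v² = μ(2/r − 1/a) gives v_a = √[μ(2/r₁ − 1/a_t)] = 1.27018 km/s.
First burn Δv₁ = |v_a − v₁| = 0.5298 km/s.
Circular speed at r₂: v₂ = √(μ/r₂) = 3.1260 km/s.
Transfer-orbit speed at r₂: v_p = √[μ(2/r₂ − 1/a_t)] = 3.8311 km/s.
Second burn Δv₂ = |v₂ − v_p| = 0.7051 km/s.
Total Δv = Δv₁ + Δv₂ = 1.235 km/s.

Δv = 1235 m/s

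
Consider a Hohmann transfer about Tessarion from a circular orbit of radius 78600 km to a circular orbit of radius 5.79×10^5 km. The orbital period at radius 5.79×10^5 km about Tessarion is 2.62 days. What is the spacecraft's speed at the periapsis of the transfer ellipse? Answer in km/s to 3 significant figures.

v = 57.9 km/s

From Kepler's third law T² = 4π²r³/μ at r = 5.79×10^5 km, T = 2.62 days = 2.62 × 86400 s = 2.26368×10^5 s: μ = 4π²r³/T² = 1.49543×10^8 km³/s².
Transfer-ellipse semi-major axis a_t = (r₁ + r₂)/2 = (78600 + 5.790×10^5)/2 = 3.288×10^5 km.
The periapsis of the transfer ellipse is at r = 78600 km.
From the vis-viva equation, v = √[μ(2/r − 1/a_t)] = 57.88 km/s.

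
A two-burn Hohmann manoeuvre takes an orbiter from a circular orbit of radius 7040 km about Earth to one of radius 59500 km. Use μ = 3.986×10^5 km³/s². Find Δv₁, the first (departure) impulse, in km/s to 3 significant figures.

Δv₁ = 2.54 km/s

The Hohmann ellipse has a_t = (r₁ + r₂)/2 = 33270 km.
Circular speed at r = 7040 km: v_c = √(μ/r) = 7.5246 km/s.
Vis-viva on the transfer ellipse at r = 7040 km gives v_t = √[μ(2/r − 1/a_t)] = 10.063 km/s.
Δv₁ = |v_t − v_c| = |10.063 − 7.5246| = 2.538 km/s.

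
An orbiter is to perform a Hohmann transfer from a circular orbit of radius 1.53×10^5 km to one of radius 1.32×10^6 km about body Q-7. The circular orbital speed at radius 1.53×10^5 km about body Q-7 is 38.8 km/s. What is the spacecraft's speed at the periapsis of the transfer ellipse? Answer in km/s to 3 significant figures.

v = 51.9 km/s

From the circular-orbit relation v² = μ/r at r = 1.53×10^5 km: μ = v²r = (38.8)² × 1.53×10^5 = 2.30332×10^8 km³/s².
The Hohmann ellipse has a_t = (r₁ + r₂)/2 = 7.365×10^5 km.
At periapsis, r = 1.530×10^5 km.
Applying v² = μ(2/r − 1/a_t): v = 51.94 km/s.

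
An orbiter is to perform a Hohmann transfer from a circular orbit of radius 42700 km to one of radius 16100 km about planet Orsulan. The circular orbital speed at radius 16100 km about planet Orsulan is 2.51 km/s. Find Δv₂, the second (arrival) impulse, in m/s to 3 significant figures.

Δv₂ = 515 m/s

From the circular-orbit relation v² = μ/r at r = 16100 km: μ = v²r = (2.51)² × 16100 = 1.01432×10^5 km³/s².
Transfer-ellipse semi-major axis a_t = (r₁ + r₂)/2 = (42700 + 16100)/2 = 29400 km.
Circular speed at r = 16100 km: v_c = √(μ/r) = 2.5100 km/s.
Vis-viva on the transfer ellipse at r = 16100 km gives v_t = √[μ(2/r − 1/a_t)] = 3.0249 km/s.
Δv₂ = |v_t − v_c| = |3.0249 − 2.5100| = 0.5149 km/s.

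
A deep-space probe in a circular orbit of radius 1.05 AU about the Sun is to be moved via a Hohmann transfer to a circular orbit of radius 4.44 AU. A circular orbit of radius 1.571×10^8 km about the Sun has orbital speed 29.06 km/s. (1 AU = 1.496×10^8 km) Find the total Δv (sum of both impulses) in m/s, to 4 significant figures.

From the circular-orbit relation v² = μ/r at r = 1.571×10^8 km: μ = v²r = (29.06)² × 1.571×10^8 = 1.32668×10^11 km³/s².
In km: r₁ = 1.05 × 1.496×10^8 = 1.5708×10^8 km; r₂ = 4.44 × 1.496×10^8 = 6.64224×10^8 km.
Transfer-ellipse semi-major axis a_t = (r₁ + r₂)/2 = (1.5708×10^8 + 6.64224×10^8)/2 = 4.10652×10^8 km.
At r₁ the circular-orbit speed is v₁ = √(μ/r₁) = 29.062 km/s.
On the transfer ellipse at r₁, vis-viva gives v_p = √[μ(2/r₁ − 1/a_t)] = 36.961 km/s.
First burn Δv₁ = |v_p − v₁| = 7.899 km/s.
Circular speed at r₂: v₂ = √(μ/r₂) = 14.133 km/s.
Transfer-orbit speed at r₂: v_a = √[μ(2/r₂ − 1/a_t)] = 8.7408 km/s.
Second burn Δv₂ = |v₂ − v_a| = 5.392 km/s.
Total Δv = Δv₁ + Δv₂ = 13.29 km/s.

Δv = 13290 m/s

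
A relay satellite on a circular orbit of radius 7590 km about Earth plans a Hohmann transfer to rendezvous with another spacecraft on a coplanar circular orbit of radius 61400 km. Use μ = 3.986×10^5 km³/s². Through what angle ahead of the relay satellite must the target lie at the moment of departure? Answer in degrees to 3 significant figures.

φ = 104°

Semi-major axis of the transfer orbit: a_t = (7590 + 61400)/2 = 34495 km.
The half-period of the transfer ellipse is t = π√(a_t³/μ) = 31880 s.
Target angular speed ω₂ = √(μ/r₂³) = 4.150×10^-5 rad/s.
Angle swept by the target during transfer: ω₂·t = 1.323 rad = 75.80°.
The relay satellite traverses 180° on the transfer ellipse, so the target must lead by 180° − 75.80° = 104°.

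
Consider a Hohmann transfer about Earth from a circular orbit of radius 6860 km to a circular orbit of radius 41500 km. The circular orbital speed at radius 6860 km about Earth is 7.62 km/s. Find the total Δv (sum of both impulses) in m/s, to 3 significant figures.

From the circular-orbit relation v² = μ/r at r = 6860 km: μ = v²r = (7.62)² × 6860 = 3.98322×10^5 km³/s².
Transfer-ellipse semi-major axis a_t = (r₁ + r₂)/2 = (6860 + 41500)/2 = 24180 km.
At r₁ the circular-orbit speed is v₁ = √(μ/r₁) = 7.620 km/s.
Transfer-orbit speed at r₁ (v² = μ(2/r − 1/a)): v_p = √[μ(2/r₁ − 1/a_t)] = 9.983 km/s.
First burn Δv₁ = |v_p − v₁| = 2.363 km/s.
At r₂, v₂ = √(μ/r₂) = 3.098 km/s.
Transfer-orbit speed at r₂: v_a = √[μ(2/r₂ − 1/a_t)] = 1.650 km/s.
Second burn Δv₂ = |v₂ − v_a| = 1.448 km/s.
Total Δv = Δv₁ + Δv₂ = 3.811 km/s.

Δv = 3810 m/s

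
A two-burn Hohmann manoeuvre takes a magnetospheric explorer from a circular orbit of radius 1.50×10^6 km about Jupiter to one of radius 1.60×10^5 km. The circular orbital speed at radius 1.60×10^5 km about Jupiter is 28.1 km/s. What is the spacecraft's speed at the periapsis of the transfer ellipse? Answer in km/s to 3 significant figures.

From the circular-orbit relation v² = μ/r at r = 1.60×10^5 km: μ = v²r = (28.1)² × 1.60×10^5 = 1.26338×10^8 km³/s².
Transfer-ellipse semi-major axis a_t = (r₁ + r₂)/2 = (1.500×10^6 + 1.600×10^5)/2 = 8.300×10^5 km.
At periapsis, r = 1.600×10^5 km.
Applying v² = μ(2/r − 1/a_t): v = 37.78 km/s.

v = 37.8 km/s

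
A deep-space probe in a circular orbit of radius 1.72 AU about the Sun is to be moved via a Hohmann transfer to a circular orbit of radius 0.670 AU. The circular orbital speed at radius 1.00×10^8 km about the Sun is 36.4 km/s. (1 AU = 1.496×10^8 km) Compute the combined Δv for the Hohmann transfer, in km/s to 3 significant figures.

Δv = 13.0 km/s

From the circular-orbit relation v² = μ/r at r = 1.00×10^8 km: μ = v²r = (36.4)² × 1.00×10^8 = 1.32496×10^11 km³/s².
In km: r₁ = 1.72 × 1.496×10^8 = 2.57312×10^8 km; r₂ = 0.670 × 1.496×10^8 = 1.00232×10^8 km.
Semi-major axis of the transfer orbit: a_t = (2.57312×10^8 + 1.00232×10^8)/2 = 1.78772×10^8 km.
At r₁ the circular-orbit speed is v₁ = √(μ/r₁) = 22.692 km/s.
Transfer-orbit speed at r₁ (v² = μ(2/r − 1/a)): v_a = √[μ(2/r₁ − 1/a_t)] = 16.991 km/s.
First burn Δv₁ = |v_a − v₁| = 5.701 km/s.
Circular speed at r₂: v₂ = √(μ/r₂) = 36.358 km/s.
Transfer-orbit speed at r₂: v_p = √[μ(2/r₂ − 1/a_t)] = 43.619 km/s.
Second burn Δv₂ = |v₂ − v_p| = 7.261 km/s.
Total Δv = Δv₁ + Δv₂ = 12.96 km/s.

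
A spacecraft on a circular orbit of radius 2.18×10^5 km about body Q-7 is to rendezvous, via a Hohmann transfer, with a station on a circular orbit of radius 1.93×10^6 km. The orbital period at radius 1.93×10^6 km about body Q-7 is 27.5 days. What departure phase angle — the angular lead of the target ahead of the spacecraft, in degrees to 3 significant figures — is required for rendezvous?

From Kepler's third law T² = 4π²r³/μ at r = 1.93×10^6 km, T = 27.5 days = 27.5 × 86400 s = 2.376×10^6 s: μ = 4π²r³/T² = 5.02735×10^7 km³/s².
Transfer-ellipse semi-major axis a_t = (r₁ + r₂)/2 = (2.180×10^5 + 1.930×10^6)/2 = 1.074×10^6 km.
Transfer time t = π√(a_t³/μ) = 4.9316×10^5 s.
Target angular speed ω₂ = √(μ/r₂³) = 2.6444×10^-6 rad/s.
Angle swept by the target during transfer: ω₂·t = 1.3041 rad = 74.72°.
Arrival is 180° from departure on the ellipse, so φ = 180° − 74.72° = 105°.

φ = 105°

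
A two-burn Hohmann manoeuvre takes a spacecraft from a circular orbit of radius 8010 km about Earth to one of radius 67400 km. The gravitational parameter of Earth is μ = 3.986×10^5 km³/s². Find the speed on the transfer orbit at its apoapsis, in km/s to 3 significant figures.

The Hohmann ellipse has a_t = (r₁ + r₂)/2 = 37705 km.
At apoapsis, r = 67400 km.
Vis-viva: v = √[μ(2/r − 1/a_t)] = √[3.986×10^5 × (2/67400 − 1/37705)] = 1.121 km/s.

v = 1.12 km/s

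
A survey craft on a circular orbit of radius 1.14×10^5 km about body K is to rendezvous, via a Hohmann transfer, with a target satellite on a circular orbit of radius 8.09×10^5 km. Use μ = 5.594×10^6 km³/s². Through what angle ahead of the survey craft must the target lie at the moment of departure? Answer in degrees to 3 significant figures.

φ = 102°

The Hohmann ellipse has a_t = (r₁ + r₂)/2 = 4.615×10^5 km.
The half-period of the transfer ellipse is t = π√(a_t³/μ) = 4.16434×10^5 s.
Target angular speed ω₂ = √(μ/r₂³) = 3.25041×10^-6 rad/s.
Angle swept by the target during transfer: ω₂·t = 1.35358 rad = 77.55°.
Arrival is 180° from departure on the ellipse, so φ = 180° − 77.55° = 102°.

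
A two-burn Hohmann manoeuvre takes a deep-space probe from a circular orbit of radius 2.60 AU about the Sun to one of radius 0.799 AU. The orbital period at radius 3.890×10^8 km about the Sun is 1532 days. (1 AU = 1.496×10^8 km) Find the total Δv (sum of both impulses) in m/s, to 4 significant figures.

From Kepler's third law T² = 4π²r³/μ at r = 3.890×10^8 km, T = 1532 days = 1532 × 86400 s = 1.323648×10^8 s: μ = 4π²r³/T² = 1.32637×10^11 km³/s².
In km: r₁ = 2.60 × 1.496×10^8 = 3.8896×10^8 km; r₂ = 0.799 × 1.496×10^8 = 1.195304×10^8 km.
Transfer-ellipse semi-major axis a_t = (r₁ + r₂)/2 = (3.8896×10^8 + 1.195304×10^8)/2 = 2.542452×10^8 km.
Circular speed at r₁: v₁ = √(μ/r₁) = √(1.32637×10^11/3.8896×10^8) = 18.4663 km/s.
On the transfer ellipse at r₁, v² = μ(2/r − 1/a) gives v_a = √[μ(2/r₁ − 1/a_t)] = 12.6617 km/s.
First burn Δv₁ = |v_a − v₁| = 5.805 km/s.
Circular speed at r₂: v₂ = √(μ/r₂) = 33.311 km/s.
Transfer-orbit speed at r₂: v_p = √[μ(2/r₂ − 1/a_t)] = 41.202 km/s.
Second burn Δv₂ = |v₂ − v_p| = 7.891 km/s.
Δv = Δv₁ + Δv₂ = 5.805 + 7.891 = 13.70 km/s.

Δv = 13700 m/s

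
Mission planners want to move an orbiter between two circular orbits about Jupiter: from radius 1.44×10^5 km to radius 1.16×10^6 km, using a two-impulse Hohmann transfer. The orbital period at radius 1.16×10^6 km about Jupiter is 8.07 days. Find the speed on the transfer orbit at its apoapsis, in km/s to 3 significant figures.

v = 4.91 km/s

From Kepler's third law T² = 4π²r³/μ at r = 1.16×10^6 km, T = 8.07 days = 8.07 × 86400 s = 6.97248×10^5 s: μ = 4π²r³/T² = 1.26753×10^8 km³/s².
The Hohmann ellipse has a_t = (r₁ + r₂)/2 = 6.520×10^5 km.
At apoapsis, r = 1.160×10^6 km.
Vis-viva: v = √[μ(2/r − 1/a_t)] = √[1.26753×10^8 × (2/1.160×10^6 − 1/6.520×10^5)] = 4.913 km/s.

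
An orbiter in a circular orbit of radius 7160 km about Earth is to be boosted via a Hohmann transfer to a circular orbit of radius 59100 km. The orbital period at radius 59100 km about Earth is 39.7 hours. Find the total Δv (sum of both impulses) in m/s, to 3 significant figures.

From Kepler's third law T² = 4π²r³/μ at r = 59100 km, T = 39.7 hours = 39.7 × 3600 s = 1.4292×10^5 s: μ = 4π²r³/T² = 3.98966×10^5 km³/s².
Semi-major axis of the transfer orbit: a_t = (7160 + 59100)/2 = 33130 km.
At r₁ the circular-orbit speed is v₁ = √(μ/r₁) = 7.4647 km/s.
On the transfer ellipse at r₁, vis-viva gives v_p = √[μ(2/r₁ − 1/a_t)] = 9.9700 km/s.
First burn Δv₁ = |v_p − v₁| = 2.5053 km/s.
At r₂, v₂ = √(μ/r₂) = 2.5982 km/s.
Transfer-orbit speed at r₂: v_a = √[μ(2/r₂ − 1/a_t)] = 1.2079 km/s.
Second burn Δv₂ = |v₂ − v_a| = 1.3903 km/s.
Δv = Δv₁ + Δv₂ = 2.5053 + 1.3903 = 3.896 km/s.

Δv = 3900 m/s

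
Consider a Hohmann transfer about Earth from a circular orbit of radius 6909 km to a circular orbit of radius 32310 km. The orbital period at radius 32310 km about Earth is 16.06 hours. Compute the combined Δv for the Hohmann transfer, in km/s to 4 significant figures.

Δv = 3.581 km/s

From Kepler's third law T² = 4π²r³/μ at r = 32310 km, T = 16.06 hours = 16.06 × 3600 s = 57816 s: μ = 4π²r³/T² = 3.98359×10^5 km³/s².
The Hohmann ellipse has a_t = (r₁ + r₂)/2 = 19609.5 km.
Circular speed at r₁: v₁ = √(μ/r₁) = √(3.98359×10^5/6909) = 7.593 km/s.
On the transfer ellipse at r₁, v² = μ(2/r − 1/a) gives v_p = √[μ(2/r₁ − 1/a_t)] = 9.747 km/s.
First burn Δv₁ = |v_p − v₁| = 2.154 km/s.
Circular speed at r₂: v₂ = √(μ/r₂) = 3.511 km/s.
Transfer-orbit speed at r₂: v_a = √[μ(2/r₂ − 1/a_t)] = 2.084 km/s.
Second burn Δv₂ = |v₂ − v_a| = 1.427 km/s.
Total Δv = Δv₁ + Δv₂ = 3.581 km/s.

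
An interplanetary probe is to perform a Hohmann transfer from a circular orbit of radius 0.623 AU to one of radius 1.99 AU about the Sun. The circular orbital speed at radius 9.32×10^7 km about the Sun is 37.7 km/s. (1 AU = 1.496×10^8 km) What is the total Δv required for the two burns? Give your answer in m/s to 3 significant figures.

Δv = 15400 m/s

From the circular-orbit relation v² = μ/r at r = 9.32×10^7 km: μ = v²r = (37.7)² × 9.32×10^7 = 1.32464×10^11 km³/s².
In km: r₁ = 0.623 × 1.496×10^8 = 9.32008×10^7 km; r₂ = 1.99 × 1.496×10^8 = 2.97704×10^8 km.
The Hohmann ellipse has a_t = (r₁ + r₂)/2 = 1.954524×10^8 km.
At r₁ the circular-orbit speed is v₁ = √(μ/r₁) = 37.700 km/s.
On the transfer ellipse at r₁, v² = μ(2/r − 1/a) gives v_p = √[μ(2/r₁ − 1/a_t)] = 46.528 km/s.
First burn Δv₁ = |v_p − v₁| = 8.828 km/s.
Circular speed at r₂: v₂ = √(μ/r₂) = 21.094 km/s.
Transfer-orbit speed at r₂: v_a = √[μ(2/r₂ − 1/a_t)] = 14.566 km/s.
Second burn Δv₂ = |v₂ − v_a| = 6.528 km/s.
Total Δv = Δv₁ + Δv₂ = 15.36 km/s.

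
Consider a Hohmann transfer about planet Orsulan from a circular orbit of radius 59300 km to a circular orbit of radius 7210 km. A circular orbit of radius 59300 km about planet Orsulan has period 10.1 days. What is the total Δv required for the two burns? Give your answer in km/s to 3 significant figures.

From Kepler's third law T² = 4π²r³/μ at r = 59300 km, T = 10.1 days = 10.1 × 86400 s = 8.7264×10^5 s: μ = 4π²r³/T² = 10810.7 km³/s².
The Hohmann ellipse has a_t = (r₁ + r₂)/2 = 33255 km.
At r₁ the circular-orbit speed is v₁ = √(μ/r₁) = 0.42697 km/s.
On the transfer ellipse at r₁, vis-viva equation gives v_a = √[μ(2/r₁ − 1/a_t)] = 0.19881 km/s.
First burn Δv₁ = |v_a − v₁| = 0.22816 km/s.
At r₂, v₂ = √(μ/r₂) = 1.22450 km/s.
Transfer-orbit speed at r₂: v_p = √[μ(2/r₂ − 1/a_t)] = 1.63515 km/s.
Second burn Δv₂ = |v₂ − v_p| = 0.41065 km/s.
Total Δv = Δv₁ + Δv₂ = 0.6388 km/s.

Δv = 0.639 km/s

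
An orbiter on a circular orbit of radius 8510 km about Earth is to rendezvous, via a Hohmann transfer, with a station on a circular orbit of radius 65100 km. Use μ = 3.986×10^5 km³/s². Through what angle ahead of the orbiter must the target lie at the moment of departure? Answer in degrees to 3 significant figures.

φ = 103°

The Hohmann ellipse has a_t = (r₁ + r₂)/2 = 36805 km.
Transfer time t = π√(a_t³/μ) = 35135 s.
The target's mean motion on its circular orbit is ω₂ = √(μ/r₂³) = 3.8010×10^-5 rad/s.
Angle swept by the target during transfer: ω₂·t = 1.3355 rad = 76.52°.
Arrival is 180° from departure on the ellipse, so φ = 180° − 76.52° = 103°.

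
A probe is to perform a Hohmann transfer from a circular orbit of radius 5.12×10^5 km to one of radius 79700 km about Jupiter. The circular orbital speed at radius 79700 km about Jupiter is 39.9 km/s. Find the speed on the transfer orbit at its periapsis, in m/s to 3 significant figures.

From the circular-orbit relation v² = μ/r at r = 79700 km: μ = v²r = (39.9)² × 79700 = 1.26883×10^8 km³/s².
Transfer-ellipse semi-major axis a_t = (r₁ + r₂)/2 = (5.120×10^5 + 79700)/2 = 2.9585×10^5 km.
At periapsis, r = 79700 km.
From the vis-viva equation, v = √[μ(2/r − 1/a_t)] = 52.49 km/s.

v = 52500 m/s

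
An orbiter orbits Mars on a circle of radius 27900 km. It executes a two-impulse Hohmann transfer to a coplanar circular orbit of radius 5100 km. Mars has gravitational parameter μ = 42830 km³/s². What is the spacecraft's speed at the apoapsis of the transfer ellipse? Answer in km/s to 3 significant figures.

v = 0.689 km/s

Transfer-ellipse semi-major axis a_t = (r₁ + r₂)/2 = (27900 + 5100)/2 = 16500 km.
At apoapsis, r = 27900 km.
Vis-viva: v = √[μ(2/r − 1/a_t)] = √[42830 × (2/27900 − 1/16500)] = 0.6888 km/s.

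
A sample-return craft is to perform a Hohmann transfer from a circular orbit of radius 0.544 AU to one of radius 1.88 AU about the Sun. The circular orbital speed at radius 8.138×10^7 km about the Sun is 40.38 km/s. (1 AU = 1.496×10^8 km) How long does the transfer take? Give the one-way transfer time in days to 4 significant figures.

t = 243.7 days

From the circular-orbit relation v² = μ/r at r = 8.138×10^7 km: μ = v²r = (40.38)² × 8.138×10^7 = 1.32694×10^11 km³/s².
In km: r₁ = 0.544 × 1.496×10^8 = 8.13824×10^7 km; r₂ = 1.88 × 1.496×10^8 = 2.81248×10^8 km.
Transfer-ellipse semi-major axis a_t = (r₁ + r₂)/2 = (8.13824×10^7 + 2.81248×10^8)/2 = 1.813152×10^8 km.
Transfer time t = π√(a_t³/μ) = π√((1.813152×10^8)³ / 1.32694×10^11) = 2.1056×10^7 s.
Converting: 2.1056×10^7 s ÷ 86400 s/day = 243.7 days.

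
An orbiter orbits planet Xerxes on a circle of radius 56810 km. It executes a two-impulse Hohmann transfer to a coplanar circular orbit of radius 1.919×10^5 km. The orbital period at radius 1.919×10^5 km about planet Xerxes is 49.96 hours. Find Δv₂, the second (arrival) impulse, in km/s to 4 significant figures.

From Kepler's third law T² = 4π²r³/μ at r = 1.919×10^5 km, T = 49.96 hours = 49.96 × 3600 s = 1.79856×10^5 s: μ = 4π²r³/T² = 8.62452×10^6 km³/s².
Transfer-ellipse semi-major axis a_t = (r₁ + r₂)/2 = (56810 + 1.919×10^5)/2 = 1.24355×10^5 km.
Circular speed at r = 1.919×10^5 km: v_c = √(μ/r) = 6.704 km/s.
Vis-viva on the transfer ellipse at r = 1.919×10^5 km gives v_t = √[μ(2/r − 1/a_t)] = 4.531 km/s.
Δv₂ = |v_t − v_c| = |4.531 − 6.704| = 2.173 km/s.

Δv₂ = 2.173 km/s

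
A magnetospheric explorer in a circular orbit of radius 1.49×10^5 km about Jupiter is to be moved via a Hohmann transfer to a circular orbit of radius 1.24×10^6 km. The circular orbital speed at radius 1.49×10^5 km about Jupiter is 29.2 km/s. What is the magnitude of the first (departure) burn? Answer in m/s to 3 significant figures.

From the circular-orbit relation v² = μ/r at r = 1.49×10^5 km: μ = v²r = (29.2)² × 1.49×10^5 = 1.27043×10^8 km³/s².
Semi-major axis of the transfer orbit: a_t = (1.490×10^5 + 1.240×10^6)/2 = 6.945×10^5 km.
Circular speed at r = 1.490×10^5 km: v_c = √(μ/r) = 29.200 km/s.
Vis-viva on the transfer ellipse at r = 1.490×10^5 km gives v_t = √[μ(2/r − 1/a_t)] = 39.017 km/s.
Δv₁ = |v_t − v_c| = |39.017 − 29.200| = 9.817 km/s.

Δv₁ = 9820 m/s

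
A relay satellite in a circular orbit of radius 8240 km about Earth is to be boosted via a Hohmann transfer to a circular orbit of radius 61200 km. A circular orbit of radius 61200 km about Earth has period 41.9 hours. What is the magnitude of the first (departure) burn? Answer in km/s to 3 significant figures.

From Kepler's third law T² = 4π²r³/μ at r = 61200 km, T = 41.9 hours = 41.9 × 3600 s = 1.5084×10^5 s: μ = 4π²r³/T² = 3.97723×10^5 km³/s².
Semi-major axis of the transfer orbit: a_t = (8240 + 61200)/2 = 34720 km.
Circular speed at r = 8240 km: v_c = √(μ/r) = 6.9475 km/s.
Transfer-orbit speed at the same r (vis-viva, a = a_t): v_t = √[μ(2/r − 1/a_t)] = 9.2239 km/s.
Δv₁ = |v_t − v_c| = |9.2239 − 6.9475| = 2.276 km/s.

Δv₁ = 2.28 km/s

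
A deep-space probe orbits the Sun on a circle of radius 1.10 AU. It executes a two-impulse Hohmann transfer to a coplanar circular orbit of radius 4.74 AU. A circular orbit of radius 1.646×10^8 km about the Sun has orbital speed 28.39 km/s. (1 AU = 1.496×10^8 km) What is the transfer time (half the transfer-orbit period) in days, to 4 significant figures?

t = 911.4 days

From the circular-orbit relation v² = μ/r at r = 1.646×10^8 km: μ = v²r = (28.39)² × 1.646×10^8 = 1.32666×10^11 km³/s².
In km: r₁ = 1.10 × 1.496×10^8 = 1.6456×10^8 km; r₂ = 4.74 × 1.496×10^8 = 7.09104×10^8 km.
Transfer-ellipse semi-major axis a_t = (r₁ + r₂)/2 = (1.6456×10^8 + 7.09104×10^8)/2 = 4.36832×10^8 km.
By Kepler's third law the transfer-orbit period is T = 2π√(a_t³/μ), so t = T/2 = 7.8748×10^7 s.
Converting: 7.8748×10^7 s ÷ 86400 s/day = 911.4 days.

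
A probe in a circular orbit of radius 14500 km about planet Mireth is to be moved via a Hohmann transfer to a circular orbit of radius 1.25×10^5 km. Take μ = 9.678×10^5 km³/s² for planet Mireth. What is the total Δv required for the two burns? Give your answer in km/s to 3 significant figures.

The Hohmann ellipse has a_t = (r₁ + r₂)/2 = 69750 km.
At r₁ the circular-orbit speed is v₁ = √(μ/r₁) = 8.1698 km/s.
On the transfer ellipse at r₁, v² = μ(2/r − 1/a) gives v_p = √[μ(2/r₁ − 1/a_t)] = 10.937 km/s.
First burn Δv₁ = |v_p − v₁| = 2.767 km/s.
At r₂, v₂ = √(μ/r₂) = 2.783 km/s.
Transfer-orbit speed at r₂: v_a = √[μ(2/r₂ − 1/a_t)] = 1.269 km/s.
Second burn Δv₂ = |v₂ − v_a| = 1.514 km/s.
Total Δv = Δv₁ + Δv₂ = 4.281 km/s.

Δv = 4.28 km/s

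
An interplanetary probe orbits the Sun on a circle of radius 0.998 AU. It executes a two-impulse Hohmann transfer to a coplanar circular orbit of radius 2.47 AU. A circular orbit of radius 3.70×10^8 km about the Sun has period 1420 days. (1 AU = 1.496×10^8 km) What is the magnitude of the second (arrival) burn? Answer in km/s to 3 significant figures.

Δv₂ = 4.58 km/s

From Kepler's third law T² = 4π²r³/μ at r = 3.70×10^8 km, T = 1420 days = 1420 × 86400 s = 1.22688×10^8 s: μ = 4π²r³/T² = 1.32850×10^11 km³/s².
In km: r₁ = 0.998 × 1.496×10^8 = 1.493008×10^8 km; r₂ = 2.47 × 1.496×10^8 = 3.69512×10^8 km.
The Hohmann ellipse has a_t = (r₁ + r₂)/2 = 2.594064×10^8 km.
On the circular orbit at r = 3.69512×10^8 km, v_c = √(μ/r) = 18.961 km/s.
Transfer-orbit speed at the same r (vis-viva, a = a_t): v_t = √[μ(2/r − 1/a_t)] = 14.385 km/s.
Δv₂ = |v_t − v_c| = |14.385 − 18.961| = 4.576 km/s.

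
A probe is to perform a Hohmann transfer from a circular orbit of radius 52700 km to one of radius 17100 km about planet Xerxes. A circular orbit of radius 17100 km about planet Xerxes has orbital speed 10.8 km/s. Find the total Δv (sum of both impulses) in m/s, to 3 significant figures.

Δv = 4320 m/s

From the circular-orbit relation v² = μ/r at r = 17100 km: μ = v²r = (10.8)² × 17100 = 1.99454×10^6 km³/s².
The Hohmann ellipse has a_t = (r₁ + r₂)/2 = 34900 km.
Circular speed at r₁: v₁ = √(μ/r₁) = √(1.99454×10^6/52700) = 6.152 km/s.
On the transfer ellipse at r₁, vis-viva equation gives v_a = √[μ(2/r₁ − 1/a_t)] = 4.306 km/s.
First burn Δv₁ = |v_a − v₁| = 1.846 km/s.
Circular speed at r₂: v₂ = √(μ/r₂) = 10.800 km/s.
Transfer-orbit speed at r₂: v_p = √[μ(2/r₂ − 1/a_t)] = 13.271 km/s.
Second burn Δv₂ = |v₂ − v_p| = 2.471 km/s.
Δv = Δv₁ + Δv₂ = 1.846 + 2.471 = 4.317 km/s.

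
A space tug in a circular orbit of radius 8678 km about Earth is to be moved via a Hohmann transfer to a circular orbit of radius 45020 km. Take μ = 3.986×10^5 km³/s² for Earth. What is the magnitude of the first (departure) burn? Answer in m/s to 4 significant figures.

Semi-major axis of the transfer orbit: a_t = (8678 + 45020)/2 = 26849 km.
On the circular orbit at r = 8678 km, v_c = √(μ/r) = 6.777 km/s.
Vis-viva on the transfer ellipse at r = 8678 km gives v_t = √[μ(2/r − 1/a_t)] = 8.776 km/s.
Δv₁ = |v_t − v_c| = |8.776 − 6.777| = 1.999 km/s.

Δv₁ = 1999 m/s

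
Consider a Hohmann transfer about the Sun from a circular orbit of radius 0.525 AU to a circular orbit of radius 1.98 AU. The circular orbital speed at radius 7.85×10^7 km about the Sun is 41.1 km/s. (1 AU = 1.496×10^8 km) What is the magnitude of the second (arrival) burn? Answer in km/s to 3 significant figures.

From the circular-orbit relation v² = μ/r at r = 7.85×10^7 km: μ = v²r = (41.1)² × 7.85×10^7 = 1.32603×10^11 km³/s².
In km: r₁ = 0.525 × 1.496×10^8 = 7.854×10^7 km; r₂ = 1.98 × 1.496×10^8 = 2.96208×10^8 km.
The Hohmann ellipse has a_t = (r₁ + r₂)/2 = 1.87374×10^8 km.
On the circular orbit at r = 2.96208×10^8 km, v_c = √(μ/r) = 21.16 km/s.
Transfer-orbit speed at the same r (vis-viva, a = a_t): v_t = √[μ(2/r − 1/a_t)] = 13.70 km/s.
Δv₂ = |v_t − v_c| = |13.70 − 21.16| = 7.460 km/s.

Δv₂ = 7.46 km/s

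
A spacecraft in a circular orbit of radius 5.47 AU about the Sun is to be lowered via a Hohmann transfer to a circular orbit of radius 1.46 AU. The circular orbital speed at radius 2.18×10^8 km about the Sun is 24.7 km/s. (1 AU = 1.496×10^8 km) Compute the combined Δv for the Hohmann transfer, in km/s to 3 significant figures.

From the circular-orbit relation v² = μ/r at r = 2.18×10^8 km: μ = v²r = (24.7)² × 2.18×10^8 = 1.33000×10^11 km³/s².
In km: r₁ = 5.47 × 1.496×10^8 = 8.18312×10^8 km; r₂ = 1.46 × 1.496×10^8 = 2.18416×10^8 km.
Semi-major axis of the transfer orbit: a_t = (8.18312×10^8 + 2.18416×10^8)/2 = 5.18364×10^8 km.
At r₁ the circular-orbit speed is v₁ = √(μ/r₁) = 12.7487 km/s.
On the transfer ellipse at r₁, v² = μ(2/r − 1/a) gives v_a = √[μ(2/r₁ − 1/a_t)] = 8.27543 km/s.
First burn Δv₁ = |v_a − v₁| = 4.473 km/s.
Circular speed at r₂: v₂ = √(μ/r₂) = 24.6765 km/s.
Transfer-orbit speed at r₂: v_p = √[μ(2/r₂ − 1/a_t)] = 31.0045 km/s.
Second burn Δv₂ = |v₂ − v_p| = 6.328 km/s.
Δv = Δv₁ + Δv₂ = 4.473 + 6.328 = 10.80 km/s.

Δv = 10.8 km/s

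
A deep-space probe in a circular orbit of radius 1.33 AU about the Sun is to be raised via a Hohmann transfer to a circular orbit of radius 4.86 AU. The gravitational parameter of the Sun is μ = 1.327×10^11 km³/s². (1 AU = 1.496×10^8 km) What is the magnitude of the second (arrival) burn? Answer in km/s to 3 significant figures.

In km: r₁ = 1.33 × 1.496×10^8 = 1.98968×10^8 km; r₂ = 4.86 × 1.496×10^8 = 7.27056×10^8 km.
Semi-major axis of the transfer orbit: a_t = (1.98968×10^8 + 7.27056×10^8)/2 = 4.63012×10^8 km.
On the circular orbit at r = 7.27056×10^8 km, v_c = √(μ/r) = 13.51 km/s.
Transfer-orbit speed at the same r (vis-viva, a = a_t): v_t = √[μ(2/r − 1/a_t)] = 8.856 km/s.
Δv₂ = |v_t − v_c| = |8.856 − 13.51| = 4.654 km/s.

Δv₂ = 4.65 km/s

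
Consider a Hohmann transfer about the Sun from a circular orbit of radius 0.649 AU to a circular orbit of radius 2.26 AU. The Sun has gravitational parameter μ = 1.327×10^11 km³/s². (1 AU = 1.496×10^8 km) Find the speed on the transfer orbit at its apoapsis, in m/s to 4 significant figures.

In km: r₁ = 0.649 × 1.496×10^8 = 9.70904×10^7 km; r₂ = 2.26 × 1.496×10^8 = 3.38096×10^8 km.
Semi-major axis of the transfer orbit: a_t = (9.70904×10^7 + 3.38096×10^8)/2 = 2.175932×10^8 km.
At apoapsis, r = 3.38096×10^8 km.
Vis-viva: v = √[μ(2/r − 1/a_t)] = √[1.327×10^11 × (2/3.38096×10^8 − 1/2.175932×10^8)] = 13.23 km/s.

v = 13230 m/s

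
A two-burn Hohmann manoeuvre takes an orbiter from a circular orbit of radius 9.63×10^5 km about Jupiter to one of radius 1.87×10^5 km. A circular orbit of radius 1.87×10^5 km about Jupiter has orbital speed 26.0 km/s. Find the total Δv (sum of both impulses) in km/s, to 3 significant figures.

From the circular-orbit relation v² = μ/r at r = 1.87×10^5 km: μ = v²r = (26.0)² × 1.87×10^5 = 1.26412×10^8 km³/s².
Semi-major axis of the transfer orbit: a_t = (9.630×10^5 + 1.870×10^5)/2 = 5.750×10^5 km.
At r₁ the circular-orbit speed is v₁ = √(μ/r₁) = 11.457 km/s.
Transfer-orbit speed at r₁ (vis-viva equation): v_a = √[μ(2/r₁ − 1/a_t)] = 6.5338 km/s.
First burn Δv₁ = |v_a − v₁| = 4.923 km/s.
At r₂, v₂ = √(μ/r₂) = 26.000 km/s.
Transfer-orbit speed at r₂: v_p = √[μ(2/r₂ − 1/a_t)] = 33.647 km/s.
Second burn Δv₂ = |v₂ − v_p| = 7.647 km/s.
Δv = Δv₁ + Δv₂ = 4.923 + 7.647 = 12.57 km/s.

Δv = 12.6 km/s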